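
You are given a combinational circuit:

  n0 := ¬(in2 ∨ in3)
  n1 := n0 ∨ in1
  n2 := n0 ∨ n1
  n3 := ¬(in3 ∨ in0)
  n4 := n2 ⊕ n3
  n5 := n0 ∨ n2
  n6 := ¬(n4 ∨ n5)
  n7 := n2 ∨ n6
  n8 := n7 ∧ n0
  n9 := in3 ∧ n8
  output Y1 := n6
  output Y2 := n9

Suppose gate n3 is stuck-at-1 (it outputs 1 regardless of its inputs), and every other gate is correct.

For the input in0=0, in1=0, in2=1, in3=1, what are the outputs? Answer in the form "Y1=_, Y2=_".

Y1=0, Y2=0

Propagate with n3 forced: n0=0, n1=0, n2=0, n3=1 [stuck-at-1], n4=1, n5=0, n6=0, n7=0, n8=0, n9=0.
So the outputs are Y1=0, Y2=0. (Without the fault they would be Y1=1, Y2=0.)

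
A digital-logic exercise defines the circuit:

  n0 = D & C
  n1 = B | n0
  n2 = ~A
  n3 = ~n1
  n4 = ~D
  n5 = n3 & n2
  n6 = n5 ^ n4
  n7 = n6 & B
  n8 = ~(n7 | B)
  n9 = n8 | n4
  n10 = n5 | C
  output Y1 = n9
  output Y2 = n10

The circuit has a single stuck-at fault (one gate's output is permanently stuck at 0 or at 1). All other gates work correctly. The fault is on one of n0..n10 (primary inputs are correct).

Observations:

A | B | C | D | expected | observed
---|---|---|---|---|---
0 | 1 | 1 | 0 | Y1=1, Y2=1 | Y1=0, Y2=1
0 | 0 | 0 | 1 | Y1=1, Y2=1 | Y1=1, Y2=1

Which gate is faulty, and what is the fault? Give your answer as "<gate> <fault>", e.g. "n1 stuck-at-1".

n4 stuck-at-0

Fault-free values for test 1 (A=0, B=1, C=1, D=0): n0=0, n1=1, n2=1, n3=0, n4=1, n5=0, n6=1, n7=1, n8=0, n9=1, n10=1, giving Y1=1, Y2=1. Observed Y1=0, Y2=1.
Test 1: faults giving observed Y1=0, Y2=1 are {n4 stuck-at-0, n9 stuck-at-0}.
Test 2 (A=0, B=0, C=0, D=1): fault-free n0=0, n1=0, n2=1, n3=1, n4=0, n5=1, n6=1, n7=0, n8=1, n9=1, n10=1 → Y1=1, Y2=1; observed Y1=1, Y2=1. Eliminates n9 stuck-at-0.
Only n4 stuck-at-0 is consistent with every test.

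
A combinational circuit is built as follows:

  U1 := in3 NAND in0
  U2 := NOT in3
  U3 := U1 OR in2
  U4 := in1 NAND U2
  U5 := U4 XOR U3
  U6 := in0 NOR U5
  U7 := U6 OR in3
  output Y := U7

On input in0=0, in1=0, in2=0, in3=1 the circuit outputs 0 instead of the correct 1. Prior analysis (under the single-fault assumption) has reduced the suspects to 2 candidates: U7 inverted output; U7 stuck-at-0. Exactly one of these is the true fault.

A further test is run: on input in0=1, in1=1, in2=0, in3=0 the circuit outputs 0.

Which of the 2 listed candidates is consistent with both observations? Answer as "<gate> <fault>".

U7 stuck-at-0

Evaluate each candidate on input in0=1, in1=1, in2=0, in3=0:
  U7 inverted output: U1=1, U2=1, U3=1, U4=0, U5=1, U6=0, U7=1 [inverted output] → 1 — eliminated
  U7 stuck-at-0: U1=1, U2=1, U3=1, U4=0, U5=1, U6=0, U7=0 [stuck-at-0] → 0 — matches
Only U7 stuck-at-0 reproduces the observed 0.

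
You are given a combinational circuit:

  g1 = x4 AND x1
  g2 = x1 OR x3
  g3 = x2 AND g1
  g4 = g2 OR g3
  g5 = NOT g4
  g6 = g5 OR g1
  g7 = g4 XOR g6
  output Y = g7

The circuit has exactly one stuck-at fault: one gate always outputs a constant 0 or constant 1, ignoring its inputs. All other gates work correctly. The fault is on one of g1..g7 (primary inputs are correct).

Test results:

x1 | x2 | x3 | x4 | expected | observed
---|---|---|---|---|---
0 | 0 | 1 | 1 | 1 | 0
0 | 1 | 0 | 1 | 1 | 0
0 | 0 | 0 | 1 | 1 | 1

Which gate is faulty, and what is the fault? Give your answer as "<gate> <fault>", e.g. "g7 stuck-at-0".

g1 stuck-at-1

Fault-free values for test 1 (x1=0, x2=0, x3=1, x4=1): g1=0, g2=1, g3=0, g4=1, g5=0, g6=0, g7=1, giving Y=1. Observed 0.
Test 1: faults giving observed 0 are {g1 stuck-at-1, g5 stuck-at-1, g6 stuck-at-1, g7 stuck-at-0}.
Test 2 (x1=0, x2=1, x3=0, x4=1): fault-free g1=0, g2=0, g3=0, g4=0, g5=1, g6=1, g7=1 → 1; observed 0. Eliminates g5 stuck-at-1, g6 stuck-at-1.
Test 3 (x1=0, x2=0, x3=0, x4=1): fault-free g1=0, g2=0, g3=0, g4=0, g5=1, g6=1, g7=1 → 1; observed 1. Eliminates g7 stuck-at-0.
Only g1 stuck-at-1 is consistent with every test.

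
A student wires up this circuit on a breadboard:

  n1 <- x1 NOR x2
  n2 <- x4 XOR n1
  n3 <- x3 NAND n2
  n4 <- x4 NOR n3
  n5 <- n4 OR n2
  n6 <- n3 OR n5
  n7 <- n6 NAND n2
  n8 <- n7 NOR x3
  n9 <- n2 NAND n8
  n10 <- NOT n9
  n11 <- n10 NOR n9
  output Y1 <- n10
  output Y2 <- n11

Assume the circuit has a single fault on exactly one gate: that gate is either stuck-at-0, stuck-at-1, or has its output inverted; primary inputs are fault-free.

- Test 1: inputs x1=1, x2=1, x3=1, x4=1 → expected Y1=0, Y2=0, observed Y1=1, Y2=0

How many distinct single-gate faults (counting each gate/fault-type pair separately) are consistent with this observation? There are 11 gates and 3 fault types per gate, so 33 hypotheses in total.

Fault-free: n1=0, n2=1, n3=0, n4=0, n5=1, n6=1, n7=0, n8=0, n9=1, n10=0, n11=0 → Y1=0, Y2=0. Observed Y1=1, Y2=0.
  n1: none of the 3 fault types match ✗
  n2: none of the 3 fault types match ✗
  n3: none of the 3 fault types match ✗
  n4: none of the 3 fault types match ✗
  n5: none of the 3 fault types match ✗
  n6: none of the 3 fault types match ✗
  n7: none of the 3 fault types match ✗
  n8: stuck-at-1, inverted output ✓; others ✗
  n9: stuck-at-0, inverted output ✓; others ✗
  n10: stuck-at-1, inverted output ✓; others ✗
  n11: none of the 3 fault types match ✗
Consistent faults: {n8 stuck-at-1, n8 inverted output, n9 stuck-at-0, n9 inverted output, n10 stuck-at-1, n10 inverted output} — 6 in all.

6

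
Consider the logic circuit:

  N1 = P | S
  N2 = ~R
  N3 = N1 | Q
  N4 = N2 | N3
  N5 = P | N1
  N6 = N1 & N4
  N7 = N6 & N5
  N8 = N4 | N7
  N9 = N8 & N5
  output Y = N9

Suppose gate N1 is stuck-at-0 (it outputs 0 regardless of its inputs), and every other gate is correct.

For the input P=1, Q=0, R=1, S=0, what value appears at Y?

Propagate with N1 forced: N1=0 [stuck-at-0], N2=0, N3=0, N4=0, N5=1, N6=0, N7=0, N8=0, N9=0.
So Y = 0. (Without the fault it would be 1.)

0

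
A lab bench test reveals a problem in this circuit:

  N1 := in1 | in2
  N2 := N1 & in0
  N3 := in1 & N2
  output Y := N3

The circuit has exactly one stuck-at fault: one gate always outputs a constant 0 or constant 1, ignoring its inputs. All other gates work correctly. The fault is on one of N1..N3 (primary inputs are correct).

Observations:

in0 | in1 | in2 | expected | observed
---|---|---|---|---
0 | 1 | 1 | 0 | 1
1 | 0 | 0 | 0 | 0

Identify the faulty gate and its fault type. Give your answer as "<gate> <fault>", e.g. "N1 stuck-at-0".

N2 stuck-at-1

Fault-free values for test 1 (in0=0, in1=1, in2=1): N1=1, N2=0, N3=0, giving Y=0. Observed 1.
Test 1: faults giving observed 1 are {N2 stuck-at-1, N3 stuck-at-1}.
Test 2 (in0=1, in1=0, in2=0): fault-free N1=0, N2=0, N3=0 → 0; observed 0. Eliminates N3 stuck-at-1.
Only N2 stuck-at-1 is consistent with every test.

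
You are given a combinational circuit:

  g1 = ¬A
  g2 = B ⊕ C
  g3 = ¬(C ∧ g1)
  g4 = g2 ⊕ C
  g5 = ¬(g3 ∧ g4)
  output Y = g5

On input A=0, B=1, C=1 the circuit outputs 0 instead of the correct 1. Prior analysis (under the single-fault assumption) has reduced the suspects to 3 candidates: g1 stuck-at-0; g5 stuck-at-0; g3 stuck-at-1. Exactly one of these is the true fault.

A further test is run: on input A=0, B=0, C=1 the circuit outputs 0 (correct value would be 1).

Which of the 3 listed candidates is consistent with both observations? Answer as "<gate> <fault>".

g5 stuck-at-0

Evaluate each candidate on input A=0, B=0, C=1:
  g1 stuck-at-0: g1=0 [stuck-at-0], g2=1, g3=1, g4=0, g5=1 → 1 — eliminated
  g5 stuck-at-0: g1=1, g2=1, g3=0, g4=0, g5=0 [stuck-at-0] → 0 — matches
  g3 stuck-at-1: g1=1, g2=1, g3=1 [stuck-at-1], g4=0, g5=1 → 1 — eliminated
Only g5 stuck-at-0 reproduces the observed 0.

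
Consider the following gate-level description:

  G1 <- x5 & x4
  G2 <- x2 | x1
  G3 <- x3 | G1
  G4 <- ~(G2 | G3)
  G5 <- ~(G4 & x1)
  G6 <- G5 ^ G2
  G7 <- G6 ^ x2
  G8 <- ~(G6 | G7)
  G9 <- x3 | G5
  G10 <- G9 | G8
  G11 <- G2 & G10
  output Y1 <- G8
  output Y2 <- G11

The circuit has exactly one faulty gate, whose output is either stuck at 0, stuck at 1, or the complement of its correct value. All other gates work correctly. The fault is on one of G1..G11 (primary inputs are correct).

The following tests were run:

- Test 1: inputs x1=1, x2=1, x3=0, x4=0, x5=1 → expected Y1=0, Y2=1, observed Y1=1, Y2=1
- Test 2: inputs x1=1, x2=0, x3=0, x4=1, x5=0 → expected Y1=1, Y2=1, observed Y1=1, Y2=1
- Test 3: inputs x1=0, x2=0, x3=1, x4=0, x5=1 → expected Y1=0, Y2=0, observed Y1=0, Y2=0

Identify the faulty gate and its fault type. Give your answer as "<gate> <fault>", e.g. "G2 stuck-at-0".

Fault-free values for test 1 (x1=1, x2=1, x3=0, x4=0, x5=1): G1=0, G2=1, G3=0, G4=0, G5=1, G6=0, G7=1, G8=0, G9=1, G10=1, G11=1, giving Y1=0, Y2=1. Observed Y1=1, Y2=1.
Test 1: faults giving observed Y1=1, Y2=1 are {G7 stuck-at-0, G7 inverted output, G8 stuck-at-1, G8 inverted output}.
Test 2 (x1=1, x2=0, x3=0, x4=1, x5=0): fault-free G1=0, G2=1, G3=0, G4=0, G5=1, G6=0, G7=0, G8=1, G9=1, G10=1, G11=1 → Y1=1, Y2=1; observed Y1=1, Y2=1. Eliminates G7 inverted output, G8 inverted output.
Test 3 (x1=0, x2=0, x3=1, x4=0, x5=1): fault-free G1=0, G2=0, G3=1, G4=0, G5=1, G6=1, G7=1, G8=0, G9=1, G10=1, G11=0 → Y1=0, Y2=0; observed Y1=0, Y2=0. Eliminates G8 stuck-at-1.
Only G7 stuck-at-0 is consistent with every test.

G7 stuck-at-0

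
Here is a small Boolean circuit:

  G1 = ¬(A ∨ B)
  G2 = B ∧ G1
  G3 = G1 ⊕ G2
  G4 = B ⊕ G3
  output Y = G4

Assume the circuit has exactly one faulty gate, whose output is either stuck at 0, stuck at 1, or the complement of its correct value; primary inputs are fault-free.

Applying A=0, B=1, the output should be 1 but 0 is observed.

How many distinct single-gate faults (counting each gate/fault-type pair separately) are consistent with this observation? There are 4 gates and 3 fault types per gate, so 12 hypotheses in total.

Fault-free: G1=0, G2=0, G3=0, G4=1 → 1. Observed 0.
  G1 stuck-at-0: output 1 ✗
  G1 stuck-at-1: output 1 ✗
  G1 inverted output: output 1 ✗
  G2 stuck-at-0: output 1 ✗
  G2 stuck-at-1: output 0 ✓
  G2 inverted output: output 0 ✓
  G3 stuck-at-0: output 1 ✗
  G3 stuck-at-1: output 0 ✓
  G3 inverted output: output 0 ✓
  G4 stuck-at-0: output 0 ✓
  G4 stuck-at-1: output 1 ✗
  G4 inverted output: output 0 ✓
Consistent faults: {G2 stuck-at-1, G2 inverted output, G3 stuck-at-1, G3 inverted output, G4 stuck-at-0, G4 inverted output} — 6 in all.

6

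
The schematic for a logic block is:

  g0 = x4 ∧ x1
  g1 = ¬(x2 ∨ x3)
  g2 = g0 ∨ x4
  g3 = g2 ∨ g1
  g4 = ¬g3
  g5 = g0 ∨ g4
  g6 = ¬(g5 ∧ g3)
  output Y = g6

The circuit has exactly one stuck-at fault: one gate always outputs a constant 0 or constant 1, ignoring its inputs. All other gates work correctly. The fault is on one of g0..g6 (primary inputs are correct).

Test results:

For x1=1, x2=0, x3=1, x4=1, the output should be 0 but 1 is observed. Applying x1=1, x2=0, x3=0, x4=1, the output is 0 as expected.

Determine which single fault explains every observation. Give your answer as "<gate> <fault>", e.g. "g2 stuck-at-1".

Fault-free values for test 1 (x1=1, x2=0, x3=1, x4=1): g0=1, g1=0, g2=1, g3=1, g4=0, g5=1, g6=0, giving Y=0. Observed 1.
Test 1: faults giving observed 1 are {g0 stuck-at-0, g2 stuck-at-0, g3 stuck-at-0, g5 stuck-at-0, g6 stuck-at-1}.
Test 2 (x1=1, x2=0, x3=0, x4=1): fault-free g0=1, g1=1, g2=1, g3=1, g4=0, g5=1, g6=0 → 0; observed 0. Eliminates g0 stuck-at-0, g3 stuck-at-0, g5 stuck-at-0, g6 stuck-at-1.
Only g2 stuck-at-0 is consistent with every test.

g2 stuck-at-0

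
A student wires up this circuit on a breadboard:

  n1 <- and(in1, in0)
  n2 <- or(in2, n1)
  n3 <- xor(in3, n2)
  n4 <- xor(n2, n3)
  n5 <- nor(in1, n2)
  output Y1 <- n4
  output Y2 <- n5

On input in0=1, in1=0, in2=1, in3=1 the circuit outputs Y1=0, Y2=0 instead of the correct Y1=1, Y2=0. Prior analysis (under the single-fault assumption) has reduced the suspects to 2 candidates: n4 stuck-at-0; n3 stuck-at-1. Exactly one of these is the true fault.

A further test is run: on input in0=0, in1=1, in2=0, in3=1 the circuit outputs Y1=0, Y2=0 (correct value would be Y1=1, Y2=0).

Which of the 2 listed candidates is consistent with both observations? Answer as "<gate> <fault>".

n4 stuck-at-0

Evaluate each candidate on input in0=0, in1=1, in2=0, in3=1:
  n4 stuck-at-0: n1=0, n2=0, n3=1, n4=0 [stuck-at-0], n5=0 → Y1=0, Y2=0 — matches
  n3 stuck-at-1: n1=0, n2=0, n3=1 [stuck-at-1], n4=1, n5=0 → Y1=1, Y2=0 — eliminated
Only n4 stuck-at-0 reproduces the observed Y1=0, Y2=0.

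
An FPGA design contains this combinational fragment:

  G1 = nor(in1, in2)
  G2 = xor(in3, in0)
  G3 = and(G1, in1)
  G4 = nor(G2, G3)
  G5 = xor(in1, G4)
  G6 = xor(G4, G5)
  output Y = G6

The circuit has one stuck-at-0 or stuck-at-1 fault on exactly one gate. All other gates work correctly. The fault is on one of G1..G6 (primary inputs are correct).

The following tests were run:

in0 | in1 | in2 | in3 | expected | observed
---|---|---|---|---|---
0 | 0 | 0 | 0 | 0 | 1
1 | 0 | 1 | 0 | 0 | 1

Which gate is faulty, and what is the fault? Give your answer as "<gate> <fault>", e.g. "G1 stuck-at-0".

Fault-free values for test 1 (in0=0, in1=0, in2=0, in3=0): G1=1, G2=0, G3=0, G4=1, G5=1, G6=0, giving Y=0. Observed 1.
Test 1: faults giving observed 1 are {G5 stuck-at-0, G6 stuck-at-1}.
Test 2 (in0=1, in1=0, in2=1, in3=0): fault-free G1=0, G2=1, G3=0, G4=0, G5=0, G6=0 → 0; observed 1. Eliminates G5 stuck-at-0.
Only G6 stuck-at-1 is consistent with every test.

G6 stuck-at-1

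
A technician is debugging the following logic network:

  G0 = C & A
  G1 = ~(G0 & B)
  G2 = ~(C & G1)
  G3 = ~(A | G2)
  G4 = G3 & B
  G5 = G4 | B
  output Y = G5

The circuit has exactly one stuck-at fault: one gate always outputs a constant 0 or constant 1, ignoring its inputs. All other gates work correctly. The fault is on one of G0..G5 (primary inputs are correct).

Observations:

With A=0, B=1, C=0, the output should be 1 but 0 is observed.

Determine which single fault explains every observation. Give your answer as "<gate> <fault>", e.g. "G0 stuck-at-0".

G5 stuck-at-0

Fault-free values for test 1 (A=0, B=1, C=0): G0=0, G1=1, G2=1, G3=0, G4=0, G5=1, giving Y=1. Observed 0.
Test 1: faults giving observed 0 are {G5 stuck-at-0}.
Only G5 stuck-at-0 is consistent with every test.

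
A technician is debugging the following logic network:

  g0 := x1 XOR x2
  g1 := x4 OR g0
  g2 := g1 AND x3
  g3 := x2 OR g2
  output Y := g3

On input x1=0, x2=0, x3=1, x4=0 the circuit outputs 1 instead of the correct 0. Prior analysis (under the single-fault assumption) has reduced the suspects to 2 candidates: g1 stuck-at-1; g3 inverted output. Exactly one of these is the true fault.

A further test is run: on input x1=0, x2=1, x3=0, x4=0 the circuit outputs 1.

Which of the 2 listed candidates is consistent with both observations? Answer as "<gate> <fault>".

g1 stuck-at-1

Evaluate each candidate on input x1=0, x2=1, x3=0, x4=0:
  g1 stuck-at-1: g0=1, g1=1 [stuck-at-1], g2=0, g3=1 → 1 — matches
  g3 inverted output: g0=1, g1=1, g2=0, g3=0 [inverted output] → 0 — eliminated
Only g1 stuck-at-1 reproduces the observed 1.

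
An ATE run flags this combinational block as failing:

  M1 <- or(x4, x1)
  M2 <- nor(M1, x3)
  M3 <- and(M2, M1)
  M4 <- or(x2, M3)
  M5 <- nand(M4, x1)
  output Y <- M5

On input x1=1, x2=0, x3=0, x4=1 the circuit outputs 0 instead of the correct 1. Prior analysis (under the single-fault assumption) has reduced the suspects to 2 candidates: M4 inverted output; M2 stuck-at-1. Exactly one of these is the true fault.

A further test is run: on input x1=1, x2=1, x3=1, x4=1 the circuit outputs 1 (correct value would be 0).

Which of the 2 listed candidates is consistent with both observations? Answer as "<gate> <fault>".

M4 inverted output

Evaluate each candidate on input x1=1, x2=1, x3=1, x4=1:
  M4 inverted output: M1=1, M2=0, M3=0, M4=0 [inverted output], M5=1 → 1 — matches
  M2 stuck-at-1: M1=1, M2=1 [stuck-at-1], M3=1, M4=1, M5=0 → 0 — eliminated
Only M4 inverted output reproduces the observed 1.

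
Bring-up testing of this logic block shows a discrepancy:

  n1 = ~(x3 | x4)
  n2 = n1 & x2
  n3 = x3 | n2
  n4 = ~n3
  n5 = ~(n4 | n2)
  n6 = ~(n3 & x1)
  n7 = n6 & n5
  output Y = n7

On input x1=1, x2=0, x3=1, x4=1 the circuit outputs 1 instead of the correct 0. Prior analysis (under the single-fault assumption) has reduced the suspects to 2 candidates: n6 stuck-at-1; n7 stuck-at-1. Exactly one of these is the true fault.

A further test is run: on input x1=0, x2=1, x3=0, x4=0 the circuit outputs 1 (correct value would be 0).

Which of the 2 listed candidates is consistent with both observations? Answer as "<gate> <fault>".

Evaluate each candidate on input x1=0, x2=1, x3=0, x4=0:
  n6 stuck-at-1: n1=1, n2=1, n3=1, n4=0, n5=0, n6=1 [stuck-at-1], n7=0 → 0 — eliminated
  n7 stuck-at-1: n1=1, n2=1, n3=1, n4=0, n5=0, n6=1, n7=1 [stuck-at-1] → 1 — matches
Only n7 stuck-at-1 reproduces the observed 1.

n7 stuck-at-1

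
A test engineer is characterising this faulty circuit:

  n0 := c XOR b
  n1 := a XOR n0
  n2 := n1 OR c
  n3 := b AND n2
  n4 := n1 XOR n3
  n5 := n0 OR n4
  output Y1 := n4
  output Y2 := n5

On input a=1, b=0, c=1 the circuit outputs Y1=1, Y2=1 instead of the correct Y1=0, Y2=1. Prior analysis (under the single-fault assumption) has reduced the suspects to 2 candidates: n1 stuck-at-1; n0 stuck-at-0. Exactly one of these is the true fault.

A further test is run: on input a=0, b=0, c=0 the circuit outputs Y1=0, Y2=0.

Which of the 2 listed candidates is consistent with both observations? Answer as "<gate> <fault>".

n0 stuck-at-0

Evaluate each candidate on input a=0, b=0, c=0:
  n1 stuck-at-1: n0=0, n1=1 [stuck-at-1], n2=1, n3=0, n4=1, n5=1 → Y1=1, Y2=1 — eliminated
  n0 stuck-at-0: n0=0 [stuck-at-0], n1=0, n2=0, n3=0, n4=0, n5=0 → Y1=0, Y2=0 — matches
Only n0 stuck-at-0 reproduces the observed Y1=0, Y2=0.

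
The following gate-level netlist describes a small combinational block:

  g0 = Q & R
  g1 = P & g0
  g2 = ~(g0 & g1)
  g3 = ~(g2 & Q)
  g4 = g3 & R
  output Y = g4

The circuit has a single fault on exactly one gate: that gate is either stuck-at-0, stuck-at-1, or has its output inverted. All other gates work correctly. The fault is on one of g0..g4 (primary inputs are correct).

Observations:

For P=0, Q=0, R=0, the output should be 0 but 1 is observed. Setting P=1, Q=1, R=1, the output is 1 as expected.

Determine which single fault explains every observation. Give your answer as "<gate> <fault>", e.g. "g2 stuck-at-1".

Fault-free values for test 1 (P=0, Q=0, R=0): g0=0, g1=0, g2=1, g3=1, g4=0, giving Y=0. Observed 1.
Test 1: faults giving observed 1 are {g4 stuck-at-1, g4 inverted output}.
Test 2 (P=1, Q=1, R=1): fault-free g0=1, g1=1, g2=0, g3=1, g4=1 → 1; observed 1. Eliminates g4 inverted output.
Only g4 stuck-at-1 is consistent with every test.

g4 stuck-at-1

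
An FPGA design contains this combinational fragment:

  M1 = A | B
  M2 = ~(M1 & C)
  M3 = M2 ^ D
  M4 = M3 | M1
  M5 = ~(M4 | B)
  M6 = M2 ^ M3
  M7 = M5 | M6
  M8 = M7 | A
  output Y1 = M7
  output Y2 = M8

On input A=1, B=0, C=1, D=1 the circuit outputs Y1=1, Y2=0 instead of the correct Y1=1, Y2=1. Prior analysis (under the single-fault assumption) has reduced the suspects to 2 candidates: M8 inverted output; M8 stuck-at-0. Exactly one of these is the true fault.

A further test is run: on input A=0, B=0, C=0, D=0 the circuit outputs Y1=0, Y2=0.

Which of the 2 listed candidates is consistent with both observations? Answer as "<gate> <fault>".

Evaluate each candidate on input A=0, B=0, C=0, D=0:
  M8 inverted output: M1=0, M2=1, M3=1, M4=1, M5=0, M6=0, M7=0, M8=1 [inverted output] → Y1=0, Y2=1 — eliminated
  M8 stuck-at-0: M1=0, M2=1, M3=1, M4=1, M5=0, M6=0, M7=0, M8=0 [stuck-at-0] → Y1=0, Y2=0 — matches
Only M8 stuck-at-0 reproduces the observed Y1=0, Y2=0.

M8 stuck-at-0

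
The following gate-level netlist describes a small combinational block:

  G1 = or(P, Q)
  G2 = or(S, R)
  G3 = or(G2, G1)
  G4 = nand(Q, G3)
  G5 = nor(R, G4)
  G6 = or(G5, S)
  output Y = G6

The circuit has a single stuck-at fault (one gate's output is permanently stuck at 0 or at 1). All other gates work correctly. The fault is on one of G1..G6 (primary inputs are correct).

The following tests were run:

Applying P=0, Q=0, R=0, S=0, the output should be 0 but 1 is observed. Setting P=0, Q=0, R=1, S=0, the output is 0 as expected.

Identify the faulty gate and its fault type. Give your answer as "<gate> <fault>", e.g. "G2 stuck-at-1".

G4 stuck-at-0

Fault-free values for test 1 (P=0, Q=0, R=0, S=0): G1=0, G2=0, G3=0, G4=1, G5=0, G6=0, giving Y=0. Observed 1.
Test 1: faults giving observed 1 are {G4 stuck-at-0, G5 stuck-at-1, G6 stuck-at-1}.
Test 2 (P=0, Q=0, R=1, S=0): fault-free G1=0, G2=1, G3=1, G4=1, G5=0, G6=0 → 0; observed 0. Eliminates G5 stuck-at-1, G6 stuck-at-1.
Only G4 stuck-at-0 is consistent with every test.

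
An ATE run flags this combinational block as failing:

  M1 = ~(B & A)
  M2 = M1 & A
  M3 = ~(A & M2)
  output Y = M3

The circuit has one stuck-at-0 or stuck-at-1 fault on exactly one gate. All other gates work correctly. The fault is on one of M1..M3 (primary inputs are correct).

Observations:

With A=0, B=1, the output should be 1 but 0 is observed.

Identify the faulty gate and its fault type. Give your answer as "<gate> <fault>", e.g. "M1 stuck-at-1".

M3 stuck-at-0

Fault-free values for test 1 (A=0, B=1): M1=1, M2=0, M3=1, giving Y=1. Observed 0.
Test 1: faults giving observed 0 are {M3 stuck-at-0}.
Only M3 stuck-at-0 is consistent with every test.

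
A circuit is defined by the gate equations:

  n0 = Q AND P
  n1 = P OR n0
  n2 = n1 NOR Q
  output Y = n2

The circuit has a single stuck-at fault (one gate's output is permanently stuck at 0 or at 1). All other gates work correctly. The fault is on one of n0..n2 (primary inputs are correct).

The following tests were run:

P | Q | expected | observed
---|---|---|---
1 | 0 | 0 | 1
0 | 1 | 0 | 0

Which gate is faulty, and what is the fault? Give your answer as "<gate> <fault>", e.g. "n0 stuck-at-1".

Fault-free values for test 1 (P=1, Q=0): n0=0, n1=1, n2=0, giving Y=0. Observed 1.
Test 1: faults giving observed 1 are {n1 stuck-at-0, n2 stuck-at-1}.
Test 2 (P=0, Q=1): fault-free n0=0, n1=0, n2=0 → 0; observed 0. Eliminates n2 stuck-at-1.
Only n1 stuck-at-0 is consistent with every test.

n1 stuck-at-0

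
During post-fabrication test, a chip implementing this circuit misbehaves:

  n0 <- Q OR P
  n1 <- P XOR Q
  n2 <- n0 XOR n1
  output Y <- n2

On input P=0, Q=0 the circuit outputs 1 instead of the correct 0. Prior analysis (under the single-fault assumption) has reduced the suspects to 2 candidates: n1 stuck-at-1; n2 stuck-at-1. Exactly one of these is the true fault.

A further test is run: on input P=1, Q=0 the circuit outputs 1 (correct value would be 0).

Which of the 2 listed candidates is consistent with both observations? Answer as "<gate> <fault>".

Evaluate each candidate on input P=1, Q=0:
  n1 stuck-at-1: n0=1, n1=1 [stuck-at-1], n2=0 → 0 — eliminated
  n2 stuck-at-1: n0=1, n1=1, n2=1 [stuck-at-1] → 1 — matches
Only n2 stuck-at-1 reproduces the observed 1.

n2 stuck-at-1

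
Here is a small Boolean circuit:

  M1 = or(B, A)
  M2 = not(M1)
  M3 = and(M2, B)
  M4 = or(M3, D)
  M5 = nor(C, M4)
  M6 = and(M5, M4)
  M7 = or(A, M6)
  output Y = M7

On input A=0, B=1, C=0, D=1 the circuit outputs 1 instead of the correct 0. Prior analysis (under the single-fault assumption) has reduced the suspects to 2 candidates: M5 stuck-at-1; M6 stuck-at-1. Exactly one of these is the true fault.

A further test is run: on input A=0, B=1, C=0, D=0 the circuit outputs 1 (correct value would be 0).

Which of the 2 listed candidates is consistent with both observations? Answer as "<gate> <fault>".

M6 stuck-at-1

Evaluate each candidate on input A=0, B=1, C=0, D=0:
  M5 stuck-at-1: M1=1, M2=0, M3=0, M4=0, M5=1 [stuck-at-1], M6=0, M7=0 → 0 — eliminated
  M6 stuck-at-1: M1=1, M2=0, M3=0, M4=0, M5=1, M6=1 [stuck-at-1], M7=1 → 1 — matches
Only M6 stuck-at-1 reproduces the observed 1.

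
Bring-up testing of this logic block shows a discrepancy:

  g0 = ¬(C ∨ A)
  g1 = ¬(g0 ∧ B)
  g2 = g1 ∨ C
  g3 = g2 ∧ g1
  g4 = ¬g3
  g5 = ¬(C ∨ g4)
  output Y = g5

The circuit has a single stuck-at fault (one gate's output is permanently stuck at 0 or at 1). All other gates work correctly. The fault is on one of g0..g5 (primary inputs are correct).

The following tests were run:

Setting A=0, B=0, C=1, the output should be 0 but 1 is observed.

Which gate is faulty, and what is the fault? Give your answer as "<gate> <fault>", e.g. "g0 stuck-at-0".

g5 stuck-at-1

Fault-free values for test 1 (A=0, B=0, C=1): g0=0, g1=1, g2=1, g3=1, g4=0, g5=0, giving Y=0. Observed 1.
Test 1: faults giving observed 1 are {g5 stuck-at-1}.
Only g5 stuck-at-1 is consistent with every test.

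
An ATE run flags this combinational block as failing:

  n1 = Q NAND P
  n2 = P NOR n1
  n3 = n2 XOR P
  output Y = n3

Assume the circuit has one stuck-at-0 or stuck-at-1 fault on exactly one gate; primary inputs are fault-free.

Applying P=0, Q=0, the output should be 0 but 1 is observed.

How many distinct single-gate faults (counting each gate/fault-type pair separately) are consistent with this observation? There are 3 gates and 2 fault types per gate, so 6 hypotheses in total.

3

Fault-free: n1=1, n2=0, n3=0 → 0. Observed 1.
  n1 stuck-at-0: output 1 ✓
  n1 stuck-at-1: output 0 ✗
  n2 stuck-at-0: output 0 ✗
  n2 stuck-at-1: output 1 ✓
  n3 stuck-at-0: output 0 ✗
  n3 stuck-at-1: output 1 ✓
Consistent faults: {n1 stuck-at-0, n2 stuck-at-1, n3 stuck-at-1} — 3 in all.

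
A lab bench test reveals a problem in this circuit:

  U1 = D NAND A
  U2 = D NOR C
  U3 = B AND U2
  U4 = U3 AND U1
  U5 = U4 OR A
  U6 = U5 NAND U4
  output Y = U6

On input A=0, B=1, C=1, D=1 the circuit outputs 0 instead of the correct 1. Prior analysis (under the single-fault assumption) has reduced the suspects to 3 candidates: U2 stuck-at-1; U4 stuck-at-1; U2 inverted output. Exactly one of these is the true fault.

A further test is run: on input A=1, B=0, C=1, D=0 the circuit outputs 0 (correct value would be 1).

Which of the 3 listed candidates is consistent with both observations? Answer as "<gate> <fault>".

Evaluate each candidate on input A=1, B=0, C=1, D=0:
  U2 stuck-at-1: U1=1, U2=1 [stuck-at-1], U3=0, U4=0, U5=1, U6=1 → 1 — eliminated
  U4 stuck-at-1: U1=1, U2=0, U3=0, U4=1 [stuck-at-1], U5=1, U6=0 → 0 — matches
  U2 inverted output: U1=1, U2=1 [inverted output], U3=0, U4=0, U5=1, U6=1 → 1 — eliminated
Only U4 stuck-at-1 reproduces the observed 0.

U4 stuck-at-1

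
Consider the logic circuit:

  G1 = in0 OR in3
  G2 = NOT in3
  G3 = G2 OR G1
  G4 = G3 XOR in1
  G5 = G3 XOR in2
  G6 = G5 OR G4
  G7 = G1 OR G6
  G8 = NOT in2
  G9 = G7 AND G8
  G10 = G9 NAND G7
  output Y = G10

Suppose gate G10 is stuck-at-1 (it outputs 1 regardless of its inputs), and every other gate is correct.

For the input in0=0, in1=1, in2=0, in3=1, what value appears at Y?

1

Propagate with G10 forced: G1=1, G2=0, G3=1, G4=0, G5=1, G6=1, G7=1, G8=1, G9=1, G10=1 [stuck-at-1].
So Y = 1. (Without the fault it would be 0.)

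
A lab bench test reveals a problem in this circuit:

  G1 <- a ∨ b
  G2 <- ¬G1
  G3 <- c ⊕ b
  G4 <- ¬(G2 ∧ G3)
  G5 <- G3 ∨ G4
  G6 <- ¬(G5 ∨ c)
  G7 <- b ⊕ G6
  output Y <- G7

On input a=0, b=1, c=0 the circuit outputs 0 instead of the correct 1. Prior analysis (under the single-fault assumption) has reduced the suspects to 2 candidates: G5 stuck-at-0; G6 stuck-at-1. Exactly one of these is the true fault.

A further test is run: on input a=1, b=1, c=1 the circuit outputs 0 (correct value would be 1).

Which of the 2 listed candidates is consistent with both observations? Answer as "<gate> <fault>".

G6 stuck-at-1

Evaluate each candidate on input a=1, b=1, c=1:
  G5 stuck-at-0: G1=1, G2=0, G3=0, G4=1, G5=0 [stuck-at-0], G6=0, G7=1 → 1 — eliminated
  G6 stuck-at-1: G1=1, G2=0, G3=0, G4=1, G5=1, G6=1 [stuck-at-1], G7=0 → 0 — matches
Only G6 stuck-at-1 reproduces the observed 0.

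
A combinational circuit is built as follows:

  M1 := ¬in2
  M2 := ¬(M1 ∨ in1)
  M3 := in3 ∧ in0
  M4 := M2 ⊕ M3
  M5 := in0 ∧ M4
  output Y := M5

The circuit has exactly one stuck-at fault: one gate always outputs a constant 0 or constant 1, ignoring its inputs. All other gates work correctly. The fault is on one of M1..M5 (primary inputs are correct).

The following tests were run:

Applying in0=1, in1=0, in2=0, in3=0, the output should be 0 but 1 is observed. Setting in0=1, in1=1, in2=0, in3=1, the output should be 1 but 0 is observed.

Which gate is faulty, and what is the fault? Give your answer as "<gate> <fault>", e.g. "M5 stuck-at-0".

Fault-free values for test 1 (in0=1, in1=0, in2=0, in3=0): M1=1, M2=0, M3=0, M4=0, M5=0, giving Y=0. Observed 1.
Test 1: faults giving observed 1 are {M1 stuck-at-0, M2 stuck-at-1, M3 stuck-at-1, M4 stuck-at-1, M5 stuck-at-1}.
Test 2 (in0=1, in1=1, in2=0, in3=1): fault-free M1=1, M2=0, M3=1, M4=1, M5=1 → 1; observed 0. Eliminates M1 stuck-at-0, M3 stuck-at-1, M4 stuck-at-1, M5 stuck-at-1.
Only M2 stuck-at-1 is consistent with every test.

M2 stuck-at-1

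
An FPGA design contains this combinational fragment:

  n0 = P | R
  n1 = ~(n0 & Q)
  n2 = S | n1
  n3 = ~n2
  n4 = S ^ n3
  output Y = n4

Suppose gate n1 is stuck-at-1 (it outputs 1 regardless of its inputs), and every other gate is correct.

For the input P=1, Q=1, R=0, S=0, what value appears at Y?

0

Propagate with n1 forced: n0=1, n1=1 [stuck-at-1], n2=1, n3=0, n4=0.
So Y = 0. (Without the fault it would be 1.)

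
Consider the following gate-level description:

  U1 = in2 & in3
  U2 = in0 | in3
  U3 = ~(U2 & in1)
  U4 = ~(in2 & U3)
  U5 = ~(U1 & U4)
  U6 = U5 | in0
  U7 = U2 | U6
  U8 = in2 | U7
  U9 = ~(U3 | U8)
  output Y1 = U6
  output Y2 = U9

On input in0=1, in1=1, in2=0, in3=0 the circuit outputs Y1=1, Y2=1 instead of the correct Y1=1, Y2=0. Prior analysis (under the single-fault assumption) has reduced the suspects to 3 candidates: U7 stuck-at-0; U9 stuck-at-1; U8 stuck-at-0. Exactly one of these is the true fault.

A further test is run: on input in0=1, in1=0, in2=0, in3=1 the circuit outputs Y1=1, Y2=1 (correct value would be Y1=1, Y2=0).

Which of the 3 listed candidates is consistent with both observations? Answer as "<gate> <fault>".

U9 stuck-at-1

Evaluate each candidate on input in0=1, in1=0, in2=0, in3=1:
  U7 stuck-at-0: U1=0, U2=1, U3=1, U4=1, U5=1, U6=1, U7=0 [stuck-at-0], U8=0, U9=0 → Y1=1, Y2=0 — eliminated
  U9 stuck-at-1: U1=0, U2=1, U3=1, U4=1, U5=1, U6=1, U7=1, U8=1, U9=1 [stuck-at-1] → Y1=1, Y2=1 — matches
  U8 stuck-at-0: U1=0, U2=1, U3=1, U4=1, U5=1, U6=1, U7=1, U8=0 [stuck-at-0], U9=0 → Y1=1, Y2=0 — eliminated
Only U9 stuck-at-1 reproduces the observed Y1=1, Y2=1.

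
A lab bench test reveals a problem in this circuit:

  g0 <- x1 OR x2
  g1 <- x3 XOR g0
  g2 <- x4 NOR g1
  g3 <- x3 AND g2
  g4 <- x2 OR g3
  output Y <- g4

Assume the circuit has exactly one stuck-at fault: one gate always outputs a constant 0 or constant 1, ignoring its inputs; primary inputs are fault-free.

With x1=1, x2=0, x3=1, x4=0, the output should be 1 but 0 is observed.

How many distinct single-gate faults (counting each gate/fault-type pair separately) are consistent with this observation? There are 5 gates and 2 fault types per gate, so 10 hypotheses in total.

5

Fault-free: g0=1, g1=0, g2=1, g3=1, g4=1 → 1. Observed 0.
  g0 stuck-at-0: output 0 ✓
  g0 stuck-at-1: output 1 ✗
  g1 stuck-at-0: output 1 ✗
  g1 stuck-at-1: output 0 ✓
  g2 stuck-at-0: output 0 ✓
  g2 stuck-at-1: output 1 ✗
  g3 stuck-at-0: output 0 ✓
  g3 stuck-at-1: output 1 ✗
  g4 stuck-at-0: output 0 ✓
  g4 stuck-at-1: output 1 ✗
Consistent faults: {g0 stuck-at-0, g1 stuck-at-1, g2 stuck-at-0, g3 stuck-at-0, g4 stuck-at-0} — 5 in all.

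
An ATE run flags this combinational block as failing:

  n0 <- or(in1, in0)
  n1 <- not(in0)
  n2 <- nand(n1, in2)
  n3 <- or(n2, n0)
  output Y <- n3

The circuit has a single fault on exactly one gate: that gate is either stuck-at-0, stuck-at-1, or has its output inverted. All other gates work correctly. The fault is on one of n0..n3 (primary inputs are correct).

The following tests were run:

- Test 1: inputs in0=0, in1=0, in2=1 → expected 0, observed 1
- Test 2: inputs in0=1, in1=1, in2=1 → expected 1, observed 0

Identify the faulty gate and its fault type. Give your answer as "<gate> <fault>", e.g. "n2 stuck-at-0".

n3 inverted output

Fault-free values for test 1 (in0=0, in1=0, in2=1): n0=0, n1=1, n2=0, n3=0, giving Y=0. Observed 1.
Test 1: faults giving observed 1 are {n0 stuck-at-1, n0 inverted output, n1 stuck-at-0, n1 inverted output, n2 stuck-at-1, n2 inverted output, n3 stuck-at-1, n3 inverted output}.
Test 2 (in0=1, in1=1, in2=1): fault-free n0=1, n1=0, n2=1, n3=1 → 1; observed 0. Eliminates n0 stuck-at-1, n0 inverted output, n1 stuck-at-0, n1 inverted output, n2 stuck-at-1, n2 inverted output, n3 stuck-at-1.
Only n3 inverted output is consistent with every test.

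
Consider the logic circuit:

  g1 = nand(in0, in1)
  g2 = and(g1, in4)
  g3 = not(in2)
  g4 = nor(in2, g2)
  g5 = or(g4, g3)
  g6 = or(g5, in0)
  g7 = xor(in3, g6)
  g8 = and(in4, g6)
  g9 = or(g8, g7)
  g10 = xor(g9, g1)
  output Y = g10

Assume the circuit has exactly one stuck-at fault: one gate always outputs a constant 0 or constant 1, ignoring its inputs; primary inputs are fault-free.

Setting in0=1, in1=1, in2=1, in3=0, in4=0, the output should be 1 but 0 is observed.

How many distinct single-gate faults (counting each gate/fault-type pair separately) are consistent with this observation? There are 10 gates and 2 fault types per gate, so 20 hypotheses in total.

Fault-free: g1=0, g2=0, g3=0, g4=0, g5=0, g6=1, g7=1, g8=0, g9=1, g10=1 → 1. Observed 0.
  g1: stuck-at-1 ✓; others ✗
  g2: none of the 2 fault types match ✗
  g3: none of the 2 fault types match ✗
  g4: none of the 2 fault types match ✗
  g5: none of the 2 fault types match ✗
  g6: stuck-at-0 ✓; others ✗
  g7: stuck-at-0 ✓; others ✗
  g8: none of the 2 fault types match ✗
  g9: stuck-at-0 ✓; others ✗
  g10: stuck-at-0 ✓; others ✗
Consistent faults: {g1 stuck-at-1, g6 stuck-at-0, g7 stuck-at-0, g9 stuck-at-0, g10 stuck-at-0} — 5 in all.

5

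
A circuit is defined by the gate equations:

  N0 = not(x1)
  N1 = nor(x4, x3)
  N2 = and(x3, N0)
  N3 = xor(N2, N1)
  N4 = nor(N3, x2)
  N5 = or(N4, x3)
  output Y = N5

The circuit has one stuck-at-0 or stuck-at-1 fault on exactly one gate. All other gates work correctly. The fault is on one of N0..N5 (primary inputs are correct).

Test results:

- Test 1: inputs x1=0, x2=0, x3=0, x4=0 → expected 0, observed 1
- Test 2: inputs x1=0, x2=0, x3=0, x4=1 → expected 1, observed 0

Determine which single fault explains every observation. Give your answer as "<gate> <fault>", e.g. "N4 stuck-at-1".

Fault-free values for test 1 (x1=0, x2=0, x3=0, x4=0): N0=1, N1=1, N2=0, N3=1, N4=0, N5=0, giving Y=0. Observed 1.
Test 1: faults giving observed 1 are {N1 stuck-at-0, N2 stuck-at-1, N3 stuck-at-0, N4 stuck-at-1, N5 stuck-at-1}.
Test 2 (x1=0, x2=0, x3=0, x4=1): fault-free N0=1, N1=0, N2=0, N3=0, N4=1, N5=1 → 1; observed 0. Eliminates N1 stuck-at-0, N3 stuck-at-0, N4 stuck-at-1, N5 stuck-at-1.
Only N2 stuck-at-1 is consistent with every test.

N2 stuck-at-1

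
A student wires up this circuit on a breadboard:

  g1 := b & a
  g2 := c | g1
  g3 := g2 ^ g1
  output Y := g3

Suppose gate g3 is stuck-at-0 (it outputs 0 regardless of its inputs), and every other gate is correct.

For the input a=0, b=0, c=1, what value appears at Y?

0

Propagate with g3 forced: g1=0, g2=1, g3=0 [stuck-at-0].
So Y = 0. (Without the fault it would be 1.)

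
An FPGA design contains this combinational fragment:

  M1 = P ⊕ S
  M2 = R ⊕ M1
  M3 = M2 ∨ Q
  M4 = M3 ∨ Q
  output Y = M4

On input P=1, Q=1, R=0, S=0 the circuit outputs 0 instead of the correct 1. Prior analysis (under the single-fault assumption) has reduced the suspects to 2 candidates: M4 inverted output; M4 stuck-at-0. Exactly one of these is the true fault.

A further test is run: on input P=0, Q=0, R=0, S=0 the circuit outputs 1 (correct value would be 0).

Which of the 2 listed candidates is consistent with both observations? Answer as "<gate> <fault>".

M4 inverted output

Evaluate each candidate on input P=0, Q=0, R=0, S=0:
  M4 inverted output: M1=0, M2=0, M3=0, M4=1 [inverted output] → 1 — matches
  M4 stuck-at-0: M1=0, M2=0, M3=0, M4=0 [stuck-at-0] → 0 — eliminated
Only M4 inverted output reproduces the observed 1.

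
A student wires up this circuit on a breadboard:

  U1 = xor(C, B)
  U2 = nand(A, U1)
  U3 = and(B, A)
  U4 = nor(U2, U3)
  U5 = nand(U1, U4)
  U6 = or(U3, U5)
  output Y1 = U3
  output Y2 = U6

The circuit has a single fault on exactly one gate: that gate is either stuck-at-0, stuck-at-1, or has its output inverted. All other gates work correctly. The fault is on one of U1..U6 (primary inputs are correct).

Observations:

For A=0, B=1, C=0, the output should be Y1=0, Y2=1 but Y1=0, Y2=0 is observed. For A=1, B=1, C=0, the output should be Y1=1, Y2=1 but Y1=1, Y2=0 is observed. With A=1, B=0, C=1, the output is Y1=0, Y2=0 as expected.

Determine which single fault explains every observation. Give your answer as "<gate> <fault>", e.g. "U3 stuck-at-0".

Fault-free values for test 1 (A=0, B=1, C=0): U1=1, U2=1, U3=0, U4=0, U5=1, U6=1, giving Y1=0, Y2=1. Observed Y1=0, Y2=0.
Test 1: faults giving observed Y1=0, Y2=0 are {U2 stuck-at-0, U2 inverted output, U4 stuck-at-1, U4 inverted output, U5 stuck-at-0, U5 inverted output, U6 stuck-at-0, U6 inverted output}.
Test 2 (A=1, B=1, C=0): fault-free U1=1, U2=0, U3=1, U4=0, U5=1, U6=1 → Y1=1, Y2=1; observed Y1=1, Y2=0. Eliminates U2 stuck-at-0, U2 inverted output, U4 stuck-at-1, U4 inverted output, U5 stuck-at-0, U5 inverted output.
Test 3 (A=1, B=0, C=1): fault-free U1=1, U2=0, U3=0, U4=1, U5=0, U6=0 → Y1=0, Y2=0; observed Y1=0, Y2=0. Eliminates U6 inverted output.
Only U6 stuck-at-0 is consistent with every test.

U6 stuck-at-0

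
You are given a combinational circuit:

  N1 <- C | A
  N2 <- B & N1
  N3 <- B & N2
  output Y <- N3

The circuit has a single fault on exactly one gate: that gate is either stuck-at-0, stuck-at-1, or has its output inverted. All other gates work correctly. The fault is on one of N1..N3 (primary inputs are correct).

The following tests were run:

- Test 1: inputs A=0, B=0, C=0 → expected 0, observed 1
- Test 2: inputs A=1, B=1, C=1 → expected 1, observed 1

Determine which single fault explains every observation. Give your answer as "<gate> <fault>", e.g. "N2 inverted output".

Fault-free values for test 1 (A=0, B=0, C=0): N1=0, N2=0, N3=0, giving Y=0. Observed 1.
Test 1: faults giving observed 1 are {N3 stuck-at-1, N3 inverted output}.
Test 2 (A=1, B=1, C=1): fault-free N1=1, N2=1, N3=1 → 1; observed 1. Eliminates N3 inverted output.
Only N3 stuck-at-1 is consistent with every test.

N3 stuck-at-1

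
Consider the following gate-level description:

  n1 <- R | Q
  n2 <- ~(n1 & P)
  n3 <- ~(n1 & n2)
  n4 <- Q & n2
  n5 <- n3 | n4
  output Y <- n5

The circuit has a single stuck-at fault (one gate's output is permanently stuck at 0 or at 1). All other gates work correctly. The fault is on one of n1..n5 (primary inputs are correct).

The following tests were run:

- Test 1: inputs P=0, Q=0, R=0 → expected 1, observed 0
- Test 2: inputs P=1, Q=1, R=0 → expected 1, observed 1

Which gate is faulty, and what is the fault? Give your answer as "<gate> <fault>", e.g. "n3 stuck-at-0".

Fault-free values for test 1 (P=0, Q=0, R=0): n1=0, n2=1, n3=1, n4=0, n5=1, giving Y=1. Observed 0.
Test 1: faults giving observed 0 are {n1 stuck-at-1, n3 stuck-at-0, n5 stuck-at-0}.
Test 2 (P=1, Q=1, R=0): fault-free n1=1, n2=0, n3=1, n4=0, n5=1 → 1; observed 1. Eliminates n3 stuck-at-0, n5 stuck-at-0.
Only n1 stuck-at-1 is consistent with every test.

n1 stuck-at-1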